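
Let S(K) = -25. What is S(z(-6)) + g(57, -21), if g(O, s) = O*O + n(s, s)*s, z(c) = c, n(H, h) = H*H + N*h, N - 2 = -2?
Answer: -6037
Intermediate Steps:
N = 0 (N = 2 - 2 = 0)
n(H, h) = H**2 (n(H, h) = H*H + 0*h = H**2 + 0 = H**2)
g(O, s) = O**2 + s**3 (g(O, s) = O*O + s**2*s = O**2 + s**3)
S(z(-6)) + g(57, -21) = -25 + (57**2 + (-21)**3) = -25 + (3249 - 9261) = -25 - 6012 = -6037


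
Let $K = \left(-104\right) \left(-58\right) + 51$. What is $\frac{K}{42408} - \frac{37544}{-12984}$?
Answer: $\frac{69631151}{22942728} \approx 3.035$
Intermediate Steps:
$K = 6083$ ($K = 6032 + 51 = 6083$)
$\frac{K}{42408} - \frac{37544}{-12984} = \frac{6083}{42408} - \frac{37544}{-12984} = 6083 \cdot \frac{1}{42408} - - \frac{4693}{1623} = \frac{6083}{42408} + \frac{4693}{1623} = \frac{69631151}{22942728}$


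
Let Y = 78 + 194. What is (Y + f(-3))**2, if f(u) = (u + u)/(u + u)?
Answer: 74529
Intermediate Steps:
f(u) = 1 (f(u) = (2*u)/((2*u)) = (2*u)*(1/(2*u)) = 1)
Y = 272
(Y + f(-3))**2 = (272 + 1)**2 = 273**2 = 74529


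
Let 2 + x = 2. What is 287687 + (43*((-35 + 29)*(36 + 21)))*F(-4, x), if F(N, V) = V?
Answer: 287687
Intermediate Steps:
x = 0 (x = -2 + 2 = 0)
287687 + (43*((-35 + 29)*(36 + 21)))*F(-4, x) = 287687 + (43*((-35 + 29)*(36 + 21)))*0 = 287687 + (43*(-6*57))*0 = 287687 + (43*(-342))*0 = 287687 - 14706*0 = 287687 + 0 = 287687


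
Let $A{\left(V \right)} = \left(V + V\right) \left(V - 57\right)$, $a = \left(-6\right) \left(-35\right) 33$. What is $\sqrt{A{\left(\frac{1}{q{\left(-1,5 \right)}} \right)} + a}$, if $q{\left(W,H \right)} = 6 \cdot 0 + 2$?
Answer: $\frac{\sqrt{27494}}{2} \approx 82.907$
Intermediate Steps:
$q{\left(W,H \right)} = 2$ ($q{\left(W,H \right)} = 0 + 2 = 2$)
$a = 6930$ ($a = 210 \cdot 33 = 6930$)
$A{\left(V \right)} = 2 V \left(-57 + V\right)$
$\sqrt{A{\left(\frac{1}{q{\left(-1,5 \right)}} \right)} + a} = \sqrt{\frac{2 \left(-57 + \frac{1}{2}\right)}{2} + 6930} = \sqrt{2 \cdot \frac{1}{2} \left(-57 + \frac{1}{2}\right) + 6930} = \sqrt{2 \cdot \frac{1}{2} \left(- \frac{113}{2}\right) + 6930} = \sqrt{- \frac{113}{2} + 6930} = \sqrt{\frac{13747}{2}} = \frac{\sqrt{27494}}{2}$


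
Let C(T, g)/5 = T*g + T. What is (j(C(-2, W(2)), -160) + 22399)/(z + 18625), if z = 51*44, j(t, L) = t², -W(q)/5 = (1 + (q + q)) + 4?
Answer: 215999/20869 ≈ 10.350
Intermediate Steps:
W(q) = -25 - 10*q (W(q) = -5*((1 + (q + q)) + 4) = -5*((1 + 2*q) + 4) = -5*(5 + 2*q) = -25 - 10*q)
C(T, g) = 5*T + 5*T*g (C(T, g) = 5*(T*g + T) = 5*(T + T*g) = 5*T + 5*T*g)
z = 2244
(j(C(-2, W(2)), -160) + 22399)/(z + 18625) = ((5*(-2)*(1 + (-25 - 10*2)))² + 22399)/(2244 + 18625) = ((5*(-2)*(1 + (-25 - 20)))² + 22399)/20869 = ((5*(-2)*(1 - 45))² + 22399)*(1/20869) = ((5*(-2)*(-44))² + 22399)*(1/20869) = (440² + 22399)*(1/20869) = (193600 + 22399)*(1/20869) = 215999*(1/20869) = 215999/20869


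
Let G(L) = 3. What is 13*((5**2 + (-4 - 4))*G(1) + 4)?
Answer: 715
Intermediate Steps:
13*((5**2 + (-4 - 4))*G(1) + 4) = 13*((5**2 + (-4 - 4))*3 + 4) = 13*((25 - 8)*3 + 4) = 13*(17*3 + 4) = 13*(51 + 4) = 13*55 = 715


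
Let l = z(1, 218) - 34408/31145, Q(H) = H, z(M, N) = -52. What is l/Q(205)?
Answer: -1653948/6384725 ≈ -0.25905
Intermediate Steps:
l = -1653948/31145 (l = -52 - 34408/31145 = -1653948/31145 ≈ -53.105)
l/Q(205) = -1653948/31145/205 = -1653948/31145*1/205 = -1653948/6384725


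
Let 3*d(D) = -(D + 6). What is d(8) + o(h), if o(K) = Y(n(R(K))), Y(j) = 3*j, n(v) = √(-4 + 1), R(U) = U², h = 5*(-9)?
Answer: -14/3 + 3*I*√3 ≈ -4.6667 + 5.1962*I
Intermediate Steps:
h = -45
d(D) = -2 - D/3 (d(D) = (-(D + 6))/3 = (-(6 + D))/3 = (-6 - D)/3 = -2 - D/3)
n(v) = I*√3 (n(v) = √(-3) = I*√3)
o(K) = 3*I*√3 (o(K) = 3*(I*√3) = 3*I*√3)
d(8) + o(h) = (-2 - ⅓*8) + 3*I*√3 = (-2 - 8/3) + 3*I*√3 = -14/3 + 3*I*√3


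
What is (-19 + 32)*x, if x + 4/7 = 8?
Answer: 676/7 ≈ 96.571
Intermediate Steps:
x = 52/7 (x = -4/7 + 8 = 52/7 ≈ 7.4286)
(-19 + 32)*x = (-19 + 32)*(52/7) = 13*(52/7) = 676/7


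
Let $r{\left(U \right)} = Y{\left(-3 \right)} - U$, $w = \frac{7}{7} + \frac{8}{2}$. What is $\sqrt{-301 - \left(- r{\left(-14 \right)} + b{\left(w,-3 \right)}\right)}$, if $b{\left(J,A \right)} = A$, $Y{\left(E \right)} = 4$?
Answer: $2 i \sqrt{70} \approx 16.733 i$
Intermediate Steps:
$w = 5$ ($w = 7 \cdot \frac{1}{7} + 8 \cdot \frac{1}{2} = 1 + 4 = 5$)
$r{\left(U \right)} = 4 - U$
$\sqrt{-301 - \left(- r{\left(-14 \right)} + b{\left(w,-3 \right)}\right)} = \sqrt{-301 + \left(\left(4 - -14\right) - -3\right)} = \sqrt{-301 + \left(\left(4 + 14\right) + 3\right)} = \sqrt{-301 + \left(18 + 3\right)} = \sqrt{-301 + 21} = \sqrt{-280} = 2 i \sqrt{70}$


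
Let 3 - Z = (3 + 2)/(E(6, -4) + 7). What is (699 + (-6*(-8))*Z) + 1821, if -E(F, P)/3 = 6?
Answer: 29544/11 ≈ 2685.8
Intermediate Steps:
E(F, P) = -18 (E(F, P) = -3*6 = -18)
Z = 38/11 (Z = 3 - (3 + 2)/(-18 + 7) = 3 - 5/(-11) = 3 - 5*(-1)/11 = 3 - 1*(-5/11) = 3 + 5/11 = 38/11 ≈ 3.4545)
(699 + (-6*(-8))*Z) + 1821 = (699 - 6*(-8)*(38/11)) + 1821 = (699 + 48*(38/11)) + 1821 = (699 + 1824/11) + 1821 = 9513/11 + 1821 = 29544/11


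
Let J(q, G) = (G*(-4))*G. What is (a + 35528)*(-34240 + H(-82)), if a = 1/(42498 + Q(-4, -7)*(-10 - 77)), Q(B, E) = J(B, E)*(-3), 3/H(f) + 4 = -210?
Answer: -2253907285637549/1852812 ≈ -1.2165e+9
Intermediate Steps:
H(f) = -3/214 (H(f) = 3/(-4 - 210) = 3/(-214) = 3*(-1/214) = -3/214)
J(q, G) = -4*G² (J(q, G) = (-4*G)*G = -4*G²)
Q(B, E) = 12*E² (Q(B, E) = -4*E²*(-3) = 12*E²)
a = -1/8658 (a = 1/(42498 + (12*(-7)²)*(-10 - 77)) = 1/(42498 + (12*49)*(-87)) = 1/(42498 + 588*(-87)) = 1/(42498 - 51156) = 1/(-8658) = -1/8658 ≈ -0.00011550)
(a + 35528)*(-34240 + H(-82)) = (-1/8658 + 35528)*(-34240 - 3/214) = (307601423/8658)*(-7327363/214) = -2253907285637549/1852812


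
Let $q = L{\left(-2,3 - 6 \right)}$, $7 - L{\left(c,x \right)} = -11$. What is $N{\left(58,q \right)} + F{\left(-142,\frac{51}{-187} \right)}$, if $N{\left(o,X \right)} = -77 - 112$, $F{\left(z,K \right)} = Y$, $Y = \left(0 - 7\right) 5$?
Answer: $-224$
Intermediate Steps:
$Y = -35$ ($Y = \left(-7\right) 5 = -35$)
$L{\left(c,x \right)} = 18$ ($L{\left(c,x \right)} = 7 - -11 = 7 + 11 = 18$)
$F{\left(z,K \right)} = -35$
$q = 18$
$N{\left(o,X \right)} = -189$
$N{\left(58,q \right)} + F{\left(-142,\frac{51}{-187} \right)} = -189 - 35 = -224$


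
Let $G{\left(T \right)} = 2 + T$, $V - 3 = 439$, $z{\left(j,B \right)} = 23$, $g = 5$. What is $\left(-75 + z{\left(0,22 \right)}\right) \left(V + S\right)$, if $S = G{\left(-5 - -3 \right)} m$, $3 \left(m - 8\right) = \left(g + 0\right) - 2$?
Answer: $-22984$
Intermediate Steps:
$V = 442$ ($V = 3 + 439 = 442$)
$m = 9$ ($m = 8 + \frac{\left(5 + 0\right) - 2}{3} = 8 + \frac{5 - 2}{3} = 8 + \frac{1}{3} \cdot 3 = 8 + 1 = 9$)
$S = 0$ ($S = \left(2 - 2\right) 9 = 0 \cdot 9 = 0$)
$\left(-75 + z{\left(0,22 \right)}\right) \left(V + S\right) = \left(-75 + 23\right) \left(442 + 0\right) = \left(-52\right) 442 = -22984$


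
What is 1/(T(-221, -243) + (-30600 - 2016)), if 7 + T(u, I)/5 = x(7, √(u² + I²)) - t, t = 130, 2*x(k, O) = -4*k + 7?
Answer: -2/66707 ≈ -2.9982e-5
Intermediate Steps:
x(k, O) = 7/2 - 2*k (x(k, O) = (-4*k + 7)/2 = (7 - 4*k)/2 = 7/2 - 2*k)
T(u, I) = -1475/2 (T(u, I) = -35 + 5*((7/2 - 2*7) - 1*130) = -35 + 5*((7/2 - 14) - 130) = -35 + 5*(-21/2 - 130) = -35 + 5*(-281/2) = -35 - 1405/2 = -1475/2)
1/(T(-221, -243) + (-30600 - 2016)) = 1/(-1475/2 + (-30600 - 2016)) = 1/(-1475/2 - 32616) = 1/(-66707/2) = -2/66707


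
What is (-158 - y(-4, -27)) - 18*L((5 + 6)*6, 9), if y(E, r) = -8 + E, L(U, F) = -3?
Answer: -92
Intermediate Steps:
(-158 - y(-4, -27)) - 18*L((5 + 6)*6, 9) = (-158 - (-8 - 4)) - 18*(-3) = (-158 - 1*(-12)) + 54 = (-158 + 12) + 54 = -146 + 54 = -92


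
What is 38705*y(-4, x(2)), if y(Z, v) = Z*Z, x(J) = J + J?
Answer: 619280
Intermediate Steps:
x(J) = 2*J
y(Z, v) = Z**2
38705*y(-4, x(2)) = 38705*(-4)**2 = 38705*16 = 619280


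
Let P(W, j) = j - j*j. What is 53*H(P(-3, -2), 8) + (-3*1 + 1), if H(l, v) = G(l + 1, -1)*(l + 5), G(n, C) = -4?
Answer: 210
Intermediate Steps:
P(W, j) = j - j²
H(l, v) = -20 - 4*l (H(l, v) = -4*(l + 5) = -4*(5 + l) = -20 - 4*l)
53*H(P(-3, -2), 8) + (-3*1 + 1) = 53*(-20 - (-8)*(1 - 1*(-2))) + (-3*1 + 1) = 53*(-20 - (-8)*(1 + 2)) + (-3 + 1) = 53*(-20 - (-8)*3) - 2 = 53*(-20 - 4*(-6)) - 2 = 53*(-20 + 24) - 2 = 53*4 - 2 = 212 - 2 = 210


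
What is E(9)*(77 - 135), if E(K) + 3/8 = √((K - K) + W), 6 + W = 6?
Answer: 87/4 ≈ 21.750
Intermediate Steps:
W = 0 (W = -6 + 6 = 0)
E(K) = -3/8 (E(K) = -3/8 + √((K - K) + 0) = -3/8 + √(0 + 0) = -3/8 + √0 = -3/8 + 0 = -3/8)
E(9)*(77 - 135) = -3*(77 - 135)/8 = -3/8*(-58) = 87/4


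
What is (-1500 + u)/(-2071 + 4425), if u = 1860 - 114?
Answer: 123/1177 ≈ 0.10450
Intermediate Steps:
u = 1746
(-1500 + u)/(-2071 + 4425) = (-1500 + 1746)/(-2071 + 4425) = 246/2354 = 246*(1/2354) = 123/1177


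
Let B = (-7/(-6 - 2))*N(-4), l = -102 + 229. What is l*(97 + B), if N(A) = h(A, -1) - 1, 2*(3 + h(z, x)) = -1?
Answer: 189103/16 ≈ 11819.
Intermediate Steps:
l = 127
h(z, x) = -7/2 (h(z, x) = -3 + (½)*(-1) = -3 - ½ = -7/2)
N(A) = -9/2 (N(A) = -7/2 - 1 = -9/2)
B = -63/16 (B = (-7/(-6 - 2))*(-9/2) = (-7/(-8))*(-9/2) = -⅛*(-7)*(-9/2) = (7/8)*(-9/2) = -63/16 ≈ -3.9375)
l*(97 + B) = 127*(97 - 63/16) = 127*(1489/16) = 189103/16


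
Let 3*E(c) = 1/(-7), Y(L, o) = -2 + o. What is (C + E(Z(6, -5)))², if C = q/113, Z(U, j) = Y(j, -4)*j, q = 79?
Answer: 2390116/5631129 ≈ 0.42445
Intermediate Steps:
Z(U, j) = -6*j (Z(U, j) = (-2 - 4)*j = -6*j)
E(c) = -1/21 (E(c) = (⅓)/(-7) = (⅓)*(-⅐) = -1/21)
C = 79/113 ≈ 0.69911
(C + E(Z(6, -5)))² = (79/113 - 1/21)² = (1546/2373)² = 2390116/5631129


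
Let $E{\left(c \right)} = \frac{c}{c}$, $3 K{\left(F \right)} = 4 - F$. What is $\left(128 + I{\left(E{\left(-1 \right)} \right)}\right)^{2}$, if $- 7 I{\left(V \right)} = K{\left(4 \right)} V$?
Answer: $16384$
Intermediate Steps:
$K{\left(F \right)} = \frac{4}{3} - \frac{F}{3}$ ($K{\left(F \right)} = \frac{4 - F}{3} = \frac{4}{3} - \frac{F}{3}$)
$E{\left(c \right)} = 1$
$I{\left(V \right)} = 0$ ($I{\left(V \right)} = - \frac{\left(\frac{4}{3} - \frac{4}{3}\right) V}{7} = - \frac{0 V}{7} = \left(- \frac{1}{7}\right) 0 = 0$)
$\left(128 + I{\left(E{\left(-1 \right)} \right)}\right)^{2} = \left(128 + 0\right)^{2} = 128^{2} = 16384$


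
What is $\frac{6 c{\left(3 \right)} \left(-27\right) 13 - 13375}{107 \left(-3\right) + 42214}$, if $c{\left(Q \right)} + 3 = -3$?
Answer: $- \frac{739}{41893} \approx -0.01764$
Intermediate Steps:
$c{\left(Q \right)} = -6$ ($c{\left(Q \right)} = -3 - 3 = -6$)
$\frac{6 c{\left(3 \right)} \left(-27\right) 13 - 13375}{107 \left(-3\right) + 42214} = \frac{6 \left(-6\right) \left(-27\right) 13 - 13375}{107 \left(-3\right) + 42214} = \frac{\left(-36\right) \left(-27\right) 13 - 13375}{-321 + 42214} = \frac{972 \cdot 13 - 13375}{41893} = \left(12636 - 13375\right) \frac{1}{41893} = \left(-739\right) \frac{1}{41893} = - \frac{739}{41893}$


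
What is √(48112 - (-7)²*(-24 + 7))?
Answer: √48945 ≈ 221.24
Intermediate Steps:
√(48112 - (-7)²*(-24 + 7)) = √(48112 - 49*(-17)) = √(48112 - 1*(-833)) = √(48112 + 833) = √48945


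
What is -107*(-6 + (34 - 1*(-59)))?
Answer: -9309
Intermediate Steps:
-107*(-6 + (34 - 1*(-59))) = -107*(-6 + (34 + 59)) = -107*(-6 + 93) = -107*87 = -9309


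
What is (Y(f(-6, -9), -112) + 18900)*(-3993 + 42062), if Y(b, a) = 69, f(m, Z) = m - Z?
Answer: 722130861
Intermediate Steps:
(Y(f(-6, -9), -112) + 18900)*(-3993 + 42062) = (69 + 18900)*(-3993 + 42062) = 18969*38069 = 722130861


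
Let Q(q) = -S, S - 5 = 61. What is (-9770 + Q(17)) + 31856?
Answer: 22020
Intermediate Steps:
S = 66 (S = 5 + 61 = 66)
Q(q) = -66 (Q(q) = -1*66 = -66)
(-9770 + Q(17)) + 31856 = (-9770 - 66) + 31856 = -9836 + 31856 = 22020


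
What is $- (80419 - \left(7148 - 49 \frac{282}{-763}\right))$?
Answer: $- \frac{7984565}{109} \approx -73253.0$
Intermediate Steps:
$- (80419 - \left(7148 - 49 \frac{282}{-763}\right)) = - (80419 - \left(7148 - 49 \cdot 282 \left(- \frac{1}{763}\right)\right)) = - (80419 + \left(49 \left(- \frac{282}{763}\right) - 7148\right)) = - (80419 - \frac{781106}{109}) = \left(-1\right) \frac{7984565}{109} = - \frac{7984565}{109}$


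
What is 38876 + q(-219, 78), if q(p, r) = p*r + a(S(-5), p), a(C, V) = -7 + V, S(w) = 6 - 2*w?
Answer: 21568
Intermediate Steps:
q(p, r) = -7 + p + p*r (q(p, r) = p*r + (-7 + p) = -7 + p + p*r)
38876 + q(-219, 78) = 38876 + (-7 - 219 - 219*78) = 38876 + (-7 - 219 - 17082) = 38876 - 17308 = 21568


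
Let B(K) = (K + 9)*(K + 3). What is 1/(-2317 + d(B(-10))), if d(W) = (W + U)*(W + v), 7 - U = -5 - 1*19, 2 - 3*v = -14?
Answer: -3/5545 ≈ -0.00054103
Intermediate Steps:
v = 16/3 (v = ⅔ - ⅓*(-14) = ⅔ + 14/3 = 16/3 ≈ 5.3333)
U = 31 (U = 7 - (-5 - 1*19) = 7 - (-5 - 19) = 7 - 1*(-24) = 7 + 24 = 31)
B(K) = (3 + K)*(9 + K) (B(K) = (9 + K)*(3 + K) = (3 + K)*(9 + K))
d(W) = (31 + W)*(16/3 + W) (d(W) = (W + 31)*(W + 16/3) = (31 + W)*(16/3 + W))
1/(-2317 + d(B(-10))) = 1/(-2317 + (496/3 + (27 + (-10)² + 12*(-10))² + 109*(27 + (-10)² + 12*(-10))/3)) = 1/(-2317 + (496/3 + (27 + 100 - 120)² + 109*(27 + 100 - 120)/3)) = 1/(-2317 + (496/3 + 7² + (109/3)*7)) = 1/(-2317 + (496/3 + 49 + 763/3)) = 1/(-2317 + 1406/3) = 1/(-5545/3) = -3/5545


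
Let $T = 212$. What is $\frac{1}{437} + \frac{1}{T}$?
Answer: $\frac{649}{92644} \approx 0.0070053$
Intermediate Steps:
$\frac{1}{437} + \frac{1}{T} = \frac{1}{437} + \frac{1}{212} = \frac{649}{92644}$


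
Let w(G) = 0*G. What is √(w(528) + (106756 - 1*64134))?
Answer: √42622 ≈ 206.45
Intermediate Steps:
w(G) = 0
√(w(528) + (106756 - 1*64134)) = √(0 + (106756 - 1*64134)) = √(0 + (106756 - 64134)) = √(0 + 42622) = √42622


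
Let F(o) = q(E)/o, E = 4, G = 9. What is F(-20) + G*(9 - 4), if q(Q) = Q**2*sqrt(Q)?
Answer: 217/5 ≈ 43.400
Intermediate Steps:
q(Q) = Q**(5/2)
F(o) = 32/o (F(o) = 4**(5/2)/o = 32/o)
F(-20) + G*(9 - 4) = 32/(-20) + 9*(9 - 4) = 32*(-1/20) + 9*5 = -8/5 + 45 = 217/5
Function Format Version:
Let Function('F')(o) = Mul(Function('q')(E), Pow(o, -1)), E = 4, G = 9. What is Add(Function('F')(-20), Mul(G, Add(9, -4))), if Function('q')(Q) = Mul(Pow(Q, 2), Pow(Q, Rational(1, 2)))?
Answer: Rational(217, 5) ≈ 43.400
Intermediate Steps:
Function('q')(Q) = Pow(Q, Rational(5, 2))
Function('F')(o) = Mul(32, Pow(o, -1)) (Function('F')(o) = Mul(Pow(4, Rational(5, 2)), Pow(o, -1)) = Mul(32, Pow(o, -1)))
Add(Function('F')(-20), Mul(G, Add(9, -4))) = Add(Mul(32, Pow(-20, -1)), Mul(9, Add(9, -4))) = Add(Mul(32, Rational(-1, 20)), Mul(9, 5)) = Add(Rational(-8, 5), 45) = Rational(217, 5)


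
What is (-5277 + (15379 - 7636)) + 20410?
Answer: 22876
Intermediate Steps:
(-5277 + (15379 - 7636)) + 20410 = (-5277 + 7743) + 20410 = 2466 + 20410 = 22876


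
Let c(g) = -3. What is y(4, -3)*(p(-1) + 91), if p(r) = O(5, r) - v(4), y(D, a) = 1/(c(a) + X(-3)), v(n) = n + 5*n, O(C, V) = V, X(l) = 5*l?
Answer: -11/3 ≈ -3.6667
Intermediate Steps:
v(n) = 6*n
y(D, a) = -1/18 (y(D, a) = 1/(-3 + 5*(-3)) = 1/(-3 - 15) = 1/(-18) = -1/18)
p(r) = -24 + r (p(r) = r - 6*4 = r - 1*24 = r - 24 = -24 + r)
y(4, -3)*(p(-1) + 91) = -((-24 - 1) + 91)/18 = -(-25 + 91)/18 = -1/18*66 = -11/3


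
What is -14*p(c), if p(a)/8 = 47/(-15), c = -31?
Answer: 5264/15 ≈ 350.93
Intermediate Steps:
p(a) = -376/15 (p(a) = 8*(47/(-15)) = 8*(47*(-1/15)) = 8*(-47/15) = -376/15)
-14*p(c) = -14*(-376/15) = 5264/15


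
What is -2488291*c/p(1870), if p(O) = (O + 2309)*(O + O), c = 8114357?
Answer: -20190881493887/15629460 ≈ -1.2918e+6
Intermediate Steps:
p(O) = 2*O*(2309 + O) (p(O) = (2309 + O)*(2*O) = 2*O*(2309 + O))
-2488291*c/p(1870) = -2488291*8114357/(3740*(2309 + 1870)) = -2488291/((2*1870*4179)*(1/8114357)) = -2488291/(15629460*(1/8114357)) = -2488291/15629460/8114357 = -2488291*8114357/15629460 = -20190881493887/15629460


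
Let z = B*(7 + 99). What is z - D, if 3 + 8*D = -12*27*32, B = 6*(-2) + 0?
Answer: 195/8 ≈ 24.375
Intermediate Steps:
B = -12 (B = -12 + 0 = -12)
z = -1272 (z = -12*(7 + 99) = -12*106 = -1272)
D = -10371/8 (D = -3/8 + (-12*27*32)/8 = -3/8 + (-324*32)/8 = -3/8 + (1/8)*(-10368) = -3/8 - 1296 = -10371/8 ≈ -1296.4)
z - D = -1272 - 1*(-10371/8) = -1272 + 10371/8 = 195/8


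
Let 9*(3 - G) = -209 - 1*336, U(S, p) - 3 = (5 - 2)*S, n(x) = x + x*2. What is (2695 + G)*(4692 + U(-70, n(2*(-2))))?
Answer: 37116365/3 ≈ 1.2372e+7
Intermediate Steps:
n(x) = 3*x (n(x) = x + 2*x = 3*x)
U(S, p) = 3 + 3*S (U(S, p) = 3 + (5 - 2)*S = 3 + 3*S)
G = 572/9 (G = 3 - (-209 - 1*336)/9 = 3 - (-209 - 336)/9 = 3 - ⅑*(-545) = 3 + 545/9 = 572/9 ≈ 63.556)
(2695 + G)*(4692 + U(-70, n(2*(-2)))) = (2695 + 572/9)*(4692 + (3 + 3*(-70))) = 24827*(4692 + (3 - 210))/9 = 24827*(4692 - 207)/9 = (24827/9)*4485 = 37116365/3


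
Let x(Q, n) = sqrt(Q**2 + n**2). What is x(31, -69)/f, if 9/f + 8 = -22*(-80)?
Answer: 584*sqrt(5722)/3 ≈ 14725.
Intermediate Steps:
f = 3/584 (f = 9/(-8 - 22*(-80)) = 9/(-8 + 1760) = 9/1752 = 9*(1/1752) = 3/584 ≈ 0.0051370)
x(31, -69)/f = sqrt(31**2 + (-69)**2)/(3/584) = sqrt(961 + 4761)*(584/3) = sqrt(5722)*(584/3) = 584*sqrt(5722)/3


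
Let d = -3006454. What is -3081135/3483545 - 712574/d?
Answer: -678100705046/1047311779943 ≈ -0.64747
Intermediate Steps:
-3081135/3483545 - 712574/d = -3081135/3483545 - 712574/(-3006454) = -3081135*1/3483545 - 712574*(-1/3006454) = -616227/696709 + 356287/1503227 = -678100705046/1047311779943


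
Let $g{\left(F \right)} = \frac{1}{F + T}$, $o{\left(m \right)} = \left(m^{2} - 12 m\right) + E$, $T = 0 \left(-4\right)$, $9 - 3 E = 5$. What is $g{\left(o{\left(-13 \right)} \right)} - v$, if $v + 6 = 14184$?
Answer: $- \frac{13880259}{979} \approx -14178.0$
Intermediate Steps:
$E = \frac{4}{3}$ ($E = 3 - \frac{5}{3} = \frac{4}{3} \approx 1.3333$)
$T = 0$
$v = 14178$ ($v = -6 + 14184 = 14178$)
$o{\left(m \right)} = \frac{4}{3} + m^{2} - 12 m$ ($o{\left(m \right)} = \left(m^{2} - 12 m\right) + \frac{4}{3} = \frac{4}{3} + m^{2} - 12 m$)
$g{\left(F \right)} = \frac{1}{F}$ ($g{\left(F \right)} = \frac{1}{F + 0} = \frac{1}{F}$)
$g{\left(o{\left(-13 \right)} \right)} - v = \frac{1}{\frac{4}{3} + \left(-13\right)^{2} - -156} - 14178 = \frac{1}{\frac{4}{3} + 169 + 156} - 14178 = \frac{1}{\frac{979}{3}} - 14178 = \frac{3}{979} - 14178 = - \frac{13880259}{979}$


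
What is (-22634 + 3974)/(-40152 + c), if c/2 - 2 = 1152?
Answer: 4665/9461 ≈ 0.49308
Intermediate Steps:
c = 2308 (c = 4 + 2*1152 = 4 + 2304 = 2308)
(-22634 + 3974)/(-40152 + c) = (-22634 + 3974)/(-40152 + 2308) = -18660/(-37844) = -18660*(-1/37844) = 4665/9461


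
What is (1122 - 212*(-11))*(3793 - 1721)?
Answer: 7156688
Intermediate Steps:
(1122 - 212*(-11))*(3793 - 1721) = (1122 + 2332)*2072 = 3454*2072 = 7156688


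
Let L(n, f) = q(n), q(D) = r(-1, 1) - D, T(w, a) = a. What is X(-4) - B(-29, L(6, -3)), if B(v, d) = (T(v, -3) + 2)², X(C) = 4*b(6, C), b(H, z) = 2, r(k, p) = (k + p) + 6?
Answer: 7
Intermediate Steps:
r(k, p) = 6 + k + p
X(C) = 8 (X(C) = 4*2 = 8)
q(D) = 6 - D (q(D) = (6 - 1 + 1) - D = 6 - D)
L(n, f) = 6 - n
B(v, d) = 1 (B(v, d) = (-3 + 2)² = (-1)² = 1)
X(-4) - B(-29, L(6, -3)) = 8 - 1*1 = 8 - 1 = 7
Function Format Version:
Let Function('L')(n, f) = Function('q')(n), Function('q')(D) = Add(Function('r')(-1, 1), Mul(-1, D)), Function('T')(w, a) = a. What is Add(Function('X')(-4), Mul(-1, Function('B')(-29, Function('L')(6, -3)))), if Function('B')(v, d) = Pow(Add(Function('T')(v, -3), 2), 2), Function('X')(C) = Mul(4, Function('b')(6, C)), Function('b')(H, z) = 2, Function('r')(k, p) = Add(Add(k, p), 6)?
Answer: 7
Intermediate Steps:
Function('r')(k, p) = Add(6, k, p)
Function('X')(C) = 8 (Function('X')(C) = Mul(4, 2) = 8)
Function('q')(D) = Add(6, Mul(-1, D)) (Function('q')(D) = Add(Add(6, -1, 1), Mul(-1, D)) = Add(6, Mul(-1, D)))
Function('L')(n, f) = Add(6, Mul(-1, n))
Function('B')(v, d) = 1 (Function('B')(v, d) = Pow(Add(-3, 2), 2) = Pow(-1, 2) = 1)
Add(Function('X')(-4), Mul(-1, Function('B')(-29, Function('L')(6, -3)))) = Add(8, Mul(-1, 1)) = Add(8, -1) = 7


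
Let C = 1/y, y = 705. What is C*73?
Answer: 73/705 ≈ 0.10355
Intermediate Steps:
C = 1/705 ≈ 0.0014184
C*73 = (1/705)*73 = 73/705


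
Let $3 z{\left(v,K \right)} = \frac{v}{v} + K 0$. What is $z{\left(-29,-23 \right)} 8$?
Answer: $\frac{8}{3} \approx 2.6667$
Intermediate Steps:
$z{\left(v,K \right)} = \frac{1}{3}$ ($z{\left(v,K \right)} = \frac{\frac{v}{v} + K 0}{3} = \frac{1 + 0}{3} = \frac{1}{3} \cdot 1 = \frac{1}{3}$)
$z{\left(-29,-23 \right)} 8 = \frac{1}{3} \cdot 8 = \frac{8}{3}$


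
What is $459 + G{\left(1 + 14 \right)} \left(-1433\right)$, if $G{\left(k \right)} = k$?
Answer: $-21036$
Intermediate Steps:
$459 + G{\left(1 + 14 \right)} \left(-1433\right) = 459 + \left(1 + 14\right) \left(-1433\right) = 459 + 15 \left(-1433\right) = 459 - 21495 = -21036$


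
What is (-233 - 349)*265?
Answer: -154230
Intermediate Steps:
(-233 - 349)*265 = -582*265 = -154230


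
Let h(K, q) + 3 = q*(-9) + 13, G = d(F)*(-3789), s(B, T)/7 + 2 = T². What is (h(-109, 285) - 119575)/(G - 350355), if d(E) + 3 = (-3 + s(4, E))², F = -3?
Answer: 20355/1392752 ≈ 0.014615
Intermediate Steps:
s(B, T) = -14 + 7*T²
d(E) = -3 + (-17 + 7*E²)² (d(E) = -3 + (-3 + (-14 + 7*E²))² = -3 + (-17 + 7*E²)²)
G = -8006157 (G = (-3 + (-17 + 7*(-3)²)²)*(-3789) = (-3 + (-17 + 7*9)²)*(-3789) = (-3 + (-17 + 63)²)*(-3789) = (-3 + 46²)*(-3789) = (-3 + 2116)*(-3789) = 2113*(-3789) = -8006157)
h(K, q) = 10 - 9*q (h(K, q) = -3 + (q*(-9) + 13) = -3 + (-9*q + 13) = -3 + (13 - 9*q) = 10 - 9*q)
(h(-109, 285) - 119575)/(G - 350355) = ((10 - 9*285) - 119575)/(-8006157 - 350355) = ((10 - 2565) - 119575)/(-8356512) = (-2555 - 119575)*(-1/8356512) = -122130*(-1/8356512) = 20355/1392752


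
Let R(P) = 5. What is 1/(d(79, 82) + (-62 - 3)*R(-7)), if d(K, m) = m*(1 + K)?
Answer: 1/6235 ≈ 0.00016038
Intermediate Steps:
1/(d(79, 82) + (-62 - 3)*R(-7)) = 1/(82*(1 + 79) + (-62 - 3)*5) = 1/(82*80 - 65*5) = 1/(6560 - 325) = 1/6235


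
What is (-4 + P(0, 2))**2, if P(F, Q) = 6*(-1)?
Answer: 100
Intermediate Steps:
P(F, Q) = -6
(-4 + P(0, 2))**2 = (-4 - 6)**2 = (-10)**2 = 100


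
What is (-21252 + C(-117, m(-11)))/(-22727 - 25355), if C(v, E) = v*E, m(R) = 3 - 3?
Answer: 10626/24041 ≈ 0.44199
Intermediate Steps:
m(R) = 0
C(v, E) = E*v
(-21252 + C(-117, m(-11)))/(-22727 - 25355) = (-21252 + 0*(-117))/(-22727 - 25355) = (-21252 + 0)/(-48082) = -21252*(-1/48082) = 10626/24041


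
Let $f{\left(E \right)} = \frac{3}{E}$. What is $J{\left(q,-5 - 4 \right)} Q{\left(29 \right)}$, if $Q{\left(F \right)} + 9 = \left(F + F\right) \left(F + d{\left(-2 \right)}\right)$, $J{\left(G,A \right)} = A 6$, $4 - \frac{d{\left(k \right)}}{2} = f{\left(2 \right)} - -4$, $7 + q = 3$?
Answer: $-80946$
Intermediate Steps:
$q = -4$ ($q = -7 + 3 = -4$)
$d{\left(k \right)} = -3$ ($d{\left(k \right)} = 8 - 2 \left(\frac{3}{2} - -4\right) = 8 - 2 \left(3 \cdot \frac{1}{2} + 4\right) = 8 - 2 \left(\frac{3}{2} + 4\right) = 8 - 11 = -3$)
$J{\left(G,A \right)} = 6 A$
$Q{\left(F \right)} = -9 + 2 F \left(-3 + F\right)$ ($Q{\left(F \right)} = -9 + \left(F + F\right) \left(F - 3\right) = -9 + 2 F \left(-3 + F\right)$)
$J{\left(q,-5 - 4 \right)} Q{\left(29 \right)} = 6 \left(-5 - 4\right) \left(-9 - 174 + 2 \cdot 29^{2}\right) = 6 \left(-5 - 4\right) \left(-9 - 174 + 2 \cdot 841\right) = 6 \left(-9\right) \left(-9 - 174 + 1682\right) = \left(-54\right) 1499 = -80946$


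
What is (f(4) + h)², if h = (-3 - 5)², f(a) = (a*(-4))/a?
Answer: 3600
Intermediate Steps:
f(a) = -4 (f(a) = (-4*a)/a = -4)
h = 64 (h = (-8)² = 64)
(f(4) + h)² = (-4 + 64)² = 60² = 3600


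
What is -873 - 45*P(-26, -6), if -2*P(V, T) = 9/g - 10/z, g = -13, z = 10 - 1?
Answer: -23753/26 ≈ -913.58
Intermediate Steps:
z = 9
P(V, T) = 211/234 (P(V, T) = -(9/(-13) - 10/9)/2 = -(9*(-1/13) - 10*⅑)/2 = -(-9/13 - 10/9)/2 = -½*(-211/117) = 211/234)
-873 - 45*P(-26, -6) = -873 - 45*211/234 = -873 - 1055/26 = -23753/26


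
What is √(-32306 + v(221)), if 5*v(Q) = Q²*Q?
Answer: √53161655/5 ≈ 1458.2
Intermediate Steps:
v(Q) = Q³/5 (v(Q) = (Q²*Q)/5 = Q³/5)
√(-32306 + v(221)) = √(-32306 + (⅕)*221³) = √(-32306 + (⅕)*10793861) = √(-32306 + 10793861/5) = √(10632331/5) = √53161655/5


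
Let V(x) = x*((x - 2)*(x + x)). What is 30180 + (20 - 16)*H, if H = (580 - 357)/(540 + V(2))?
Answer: 4074523/135 ≈ 30182.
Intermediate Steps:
V(x) = 2*x**2*(-2 + x) (V(x) = x*((-2 + x)*(2*x)) = x*(2*x*(-2 + x)) = 2*x**2*(-2 + x))
H = 223/540 (H = (580 - 357)/(540 + 2*2**2*(-2 + 2)) = 223/(540 + 2*4*0) = 223/(540 + 0) = 223/540 ≈ 0.41296)
30180 + (20 - 16)*H = 30180 + (20 - 16)*(223/540) = 30180 + 4*(223/540) = 30180 + 223/135 = 4074523/135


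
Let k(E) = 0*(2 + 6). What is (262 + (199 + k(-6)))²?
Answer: 212521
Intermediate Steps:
k(E) = 0 (k(E) = 0*8 = 0)
(262 + (199 + k(-6)))² = (262 + (199 + 0))² = (262 + 199)² = 461² = 212521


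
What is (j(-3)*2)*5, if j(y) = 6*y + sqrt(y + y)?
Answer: -180 + 10*I*sqrt(6) ≈ -180.0 + 24.495*I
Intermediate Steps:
j(y) = 6*y + sqrt(2)*sqrt(y) (j(y) = 6*y + sqrt(2*y) = 6*y + sqrt(2)*sqrt(y))
(j(-3)*2)*5 = ((6*(-3) + sqrt(2)*sqrt(-3))*2)*5 = ((-18 + sqrt(2)*(I*sqrt(3)))*2)*5 = ((-18 + I*sqrt(6))*2)*5 = (-36 + 2*I*sqrt(6))*5 = -180 + 10*I*sqrt(6)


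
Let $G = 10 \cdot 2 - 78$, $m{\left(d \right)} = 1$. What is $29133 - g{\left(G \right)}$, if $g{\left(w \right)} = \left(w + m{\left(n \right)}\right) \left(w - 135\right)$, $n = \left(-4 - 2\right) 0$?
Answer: $18132$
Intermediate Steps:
$n = 0$ ($n = \left(-6\right) 0 = 0$)
$G = -58$ ($G = 20 - 78 = -58$)
$g{\left(w \right)} = \left(1 + w\right) \left(-135 + w\right)$ ($g{\left(w \right)} = \left(w + 1\right) \left(w - 135\right) = \left(1 + w\right) \left(-135 + w\right)$)
$29133 - g{\left(G \right)} = 29133 - \left(-135 + \left(-58\right)^{2} - -7772\right) = 29133 - \left(-135 + 3364 + 7772\right) = 29133 - 11001 = 18132$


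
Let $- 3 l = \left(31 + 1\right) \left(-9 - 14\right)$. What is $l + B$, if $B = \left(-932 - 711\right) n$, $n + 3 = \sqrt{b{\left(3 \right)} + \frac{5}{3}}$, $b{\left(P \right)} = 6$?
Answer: $\frac{15523}{3} - \frac{1643 \sqrt{69}}{3} \approx 625.07$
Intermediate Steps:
$n = -3 + \frac{\sqrt{69}}{3}$ ($n = -3 + \sqrt{6 + \frac{5}{3}} = -3 + \sqrt{\frac{23}{3}} = -3 + \frac{\sqrt{69}}{3} \approx -0.23113$)
$B = 4929 - \frac{1643 \sqrt{69}}{3}$ ($B = \left(-932 - 711\right) \left(-3 + \frac{\sqrt{69}}{3}\right) = - 1643 \left(-3 + \frac{\sqrt{69}}{3}\right) = 4929 - \frac{1643 \sqrt{69}}{3} \approx 379.74$)
$l = \frac{736}{3}$ ($l = - \frac{\left(31 + 1\right) \left(-9 - 14\right)}{3} = - \frac{32 \left(-9 - 14\right)}{3} = - \frac{32 \left(-23\right)}{3} = \left(- \frac{1}{3}\right) \left(-736\right) = \frac{736}{3} \approx 245.33$)
$l + B = \frac{736}{3} + \left(4929 - \frac{1643 \sqrt{69}}{3}\right) = \frac{15523}{3} - \frac{1643 \sqrt{69}}{3}$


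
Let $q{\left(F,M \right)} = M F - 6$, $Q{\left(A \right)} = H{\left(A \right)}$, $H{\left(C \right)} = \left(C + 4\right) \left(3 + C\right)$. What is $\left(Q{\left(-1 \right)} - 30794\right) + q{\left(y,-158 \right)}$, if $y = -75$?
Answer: $-18944$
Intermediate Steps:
$H{\left(C \right)} = \left(3 + C\right) \left(4 + C\right)$ ($H{\left(C \right)} = \left(4 + C\right) \left(3 + C\right) = \left(3 + C\right) \left(4 + C\right)$)
$Q{\left(A \right)} = 12 + A^{2} + 7 A$
$q{\left(F,M \right)} = -6 + F M$ ($q{\left(F,M \right)} = F M - 6 = -6 + F M$)
$\left(Q{\left(-1 \right)} - 30794\right) + q{\left(y,-158 \right)} = \left(\left(12 + \left(-1\right)^{2} + 7 \left(-1\right)\right) - 30794\right) - -11844 = \left(\left(12 + 1 - 7\right) - 30794\right) + \left(-6 + 11850\right) = \left(6 - 30794\right) + 11844 = -30788 + 11844 = -18944$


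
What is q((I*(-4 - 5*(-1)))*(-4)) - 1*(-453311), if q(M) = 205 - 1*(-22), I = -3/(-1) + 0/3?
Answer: 453538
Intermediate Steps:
I = 3 (I = -3*(-1) + 0*(⅓) = 3 + 0 = 3)
q(M) = 227 (q(M) = 205 + 22 = 227)
q((I*(-4 - 5*(-1)))*(-4)) - 1*(-453311) = 227 - 1*(-453311) = 227 + 453311 = 453538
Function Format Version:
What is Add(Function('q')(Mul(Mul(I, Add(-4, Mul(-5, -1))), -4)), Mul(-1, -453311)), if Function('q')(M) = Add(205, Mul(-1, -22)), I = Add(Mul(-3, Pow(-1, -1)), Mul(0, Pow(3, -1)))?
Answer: 453538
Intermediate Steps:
I = 3 (I = Add(Mul(-3, -1), Mul(0, Rational(1, 3))) = Add(3, 0) = 3)
Function('q')(M) = 227 (Function('q')(M) = Add(205, 22) = 227)
Add(Function('q')(Mul(Mul(I, Add(-4, Mul(-5, -1))), -4)), Mul(-1, -453311)) = Add(227, Mul(-1, -453311)) = Add(227, 453311) = 453538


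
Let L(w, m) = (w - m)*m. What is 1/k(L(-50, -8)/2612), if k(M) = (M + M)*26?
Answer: 653/4368 ≈ 0.14950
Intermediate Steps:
L(w, m) = m*(w - m)
k(M) = 52*M (k(M) = (2*M)*26 = 52*M)
1/k(L(-50, -8)/2612) = 1/(52*(-8*(-50 - 1*(-8))/2612)) = 1/(52*(-8*(-50 + 8)*(1/2612))) = 1/(52*(-8*(-42)*(1/2612))) = 1/(52*(336*(1/2612))) = 1/(52*(84/653)) = 1/(4368/653) = 653/4368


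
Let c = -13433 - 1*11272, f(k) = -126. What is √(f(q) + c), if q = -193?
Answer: 3*I*√2759 ≈ 157.58*I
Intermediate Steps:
c = -24705 (c = -13433 - 11272 = -24705)
√(f(q) + c) = √(-126 - 24705) = √(-24831) = 3*I*√2759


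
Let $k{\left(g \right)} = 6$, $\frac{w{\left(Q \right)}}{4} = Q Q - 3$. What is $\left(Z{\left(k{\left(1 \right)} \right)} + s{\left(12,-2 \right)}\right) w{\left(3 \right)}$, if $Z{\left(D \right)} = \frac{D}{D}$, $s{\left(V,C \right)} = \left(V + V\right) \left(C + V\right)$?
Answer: $5784$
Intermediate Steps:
$w{\left(Q \right)} = -12 + 4 Q^{2}$ ($w{\left(Q \right)} = 4 \left(Q Q - 3\right) = 4 \left(Q^{2} - 3\right) = 4 \left(-3 + Q^{2}\right) = -12 + 4 Q^{2}$)
$s{\left(V,C \right)} = 2 V \left(C + V\right)$
$Z{\left(D \right)} = 1$
$\left(Z{\left(k{\left(1 \right)} \right)} + s{\left(12,-2 \right)}\right) w{\left(3 \right)} = \left(1 + 2 \cdot 12 \left(-2 + 12\right)\right) \left(-12 + 4 \cdot 3^{2}\right) = \left(1 + 2 \cdot 12 \cdot 10\right) \left(-12 + 4 \cdot 9\right) = \left(1 + 240\right) \left(-12 + 36\right) = 241 \cdot 24 = 5784$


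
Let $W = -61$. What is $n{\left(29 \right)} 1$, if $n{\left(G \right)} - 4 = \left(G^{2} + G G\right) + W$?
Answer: $1625$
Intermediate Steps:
$n{\left(G \right)} = -57 + 2 G^{2}$ ($n{\left(G \right)} = 4 - \left(61 - G^{2} - G G\right) = 4 + \left(\left(G^{2} + G^{2}\right) - 61\right) = 4 + \left(2 G^{2} - 61\right) = 4 + \left(-61 + 2 G^{2}\right) = -57 + 2 G^{2}$)
$n{\left(29 \right)} 1 = \left(-57 + 2 \cdot 29^{2}\right) 1 = \left(-57 + 2 \cdot 841\right) 1 = \left(-57 + 1682\right) 1 = 1625 \cdot 1 = 1625$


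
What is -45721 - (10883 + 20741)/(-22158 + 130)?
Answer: -251777641/5507 ≈ -45720.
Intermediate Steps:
-45721 - (10883 + 20741)/(-22158 + 130) = -45721 - 31624/(-22028) = -45721 - 31624*(-1)/22028 = -45721 - 1*(-7906/5507) = -45721 + 7906/5507 = -251777641/5507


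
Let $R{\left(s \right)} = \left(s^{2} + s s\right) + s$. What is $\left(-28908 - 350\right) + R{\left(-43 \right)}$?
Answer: $-25603$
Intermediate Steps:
$R{\left(s \right)} = s + 2 s^{2}$ ($R{\left(s \right)} = \left(s^{2} + s^{2}\right) + s = 2 s^{2} + s = s + 2 s^{2}$)
$\left(-28908 - 350\right) + R{\left(-43 \right)} = \left(-28908 - 350\right) - 43 \left(1 + 2 \left(-43\right)\right) = -29258 - 43 \left(1 - 86\right) = -29258 - -3655 = -29258 + 3655 = -25603$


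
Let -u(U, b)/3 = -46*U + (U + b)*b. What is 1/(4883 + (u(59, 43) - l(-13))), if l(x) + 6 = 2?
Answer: -1/129 ≈ -0.0077519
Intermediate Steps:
l(x) = -4 (l(x) = -6 + 2 = -4)
u(U, b) = 138*U - 3*b*(U + b) (u(U, b) = -3*(-46*U + (U + b)*b) = -3*(-46*U + b*(U + b)) = 138*U - 3*b*(U + b))
1/(4883 + (u(59, 43) - l(-13))) = 1/(4883 + ((-3*43² + 138*59 - 3*59*43) - 1*(-4))) = 1/(4883 + ((-3*1849 + 8142 - 7611) + 4)) = 1/(4883 + ((-5547 + 8142 - 7611) + 4)) = 1/(4883 + (-5016 + 4)) = 1/(4883 - 5012) = 1/(-129) = -1/129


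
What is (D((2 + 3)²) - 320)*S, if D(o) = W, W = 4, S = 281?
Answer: -88796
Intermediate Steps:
D(o) = 4
(D((2 + 3)²) - 320)*S = (4 - 320)*281 = -316*281 = -88796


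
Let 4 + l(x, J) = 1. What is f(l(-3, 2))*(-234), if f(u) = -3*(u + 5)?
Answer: 1404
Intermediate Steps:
l(x, J) = -3 (l(x, J) = -4 + 1 = -3)
f(u) = -15 - 3*u (f(u) = -3*(5 + u) = -15 - 3*u)
f(l(-3, 2))*(-234) = (-15 - 3*(-3))*(-234) = (-15 + 9)*(-234) = -6*(-234) = 1404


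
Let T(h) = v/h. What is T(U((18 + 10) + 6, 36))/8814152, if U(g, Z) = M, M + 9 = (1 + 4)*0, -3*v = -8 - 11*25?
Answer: -283/237982104 ≈ -1.1892e-6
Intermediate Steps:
v = 283/3 (v = -(-8 - 11*25)/3 = -(-8 - 275)/3 = -⅓*(-283) = 283/3 ≈ 94.333)
M = -9 (M = -9 + (1 + 4)*0 = -9 + 5*0 = -9 + 0 = -9)
U(g, Z) = -9
T(h) = 283/(3*h)
T(U((18 + 10) + 6, 36))/8814152 = ((283/3)/(-9))/8814152 = ((283/3)*(-⅑))*(1/8814152) = -283/27*1/8814152 = -283/237982104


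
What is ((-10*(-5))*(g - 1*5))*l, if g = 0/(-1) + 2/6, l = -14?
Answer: 9800/3 ≈ 3266.7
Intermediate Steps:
g = ⅓ (g = 0*(-1) + 2*(⅙) = 0 + ⅓ = ⅓ ≈ 0.33333)
((-10*(-5))*(g - 1*5))*l = ((-10*(-5))*(⅓ - 1*5))*(-14) = (50*(⅓ - 5))*(-14) = (50*(-14/3))*(-14) = -700/3*(-14) = 9800/3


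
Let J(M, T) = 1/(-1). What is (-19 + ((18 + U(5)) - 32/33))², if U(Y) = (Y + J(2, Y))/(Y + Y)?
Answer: 67081/27225 ≈ 2.4639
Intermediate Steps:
J(M, T) = -1
U(Y) = (-1 + Y)/(2*Y) (U(Y) = (Y - 1)/(Y + Y) = (-1 + Y)/((2*Y)) = (-1 + Y)*(1/(2*Y)) = (-1 + Y)/(2*Y))
(-19 + ((18 + U(5)) - 32/33))² = (-19 + ((18 + (½)*(-1 + 5)/5) - 32/33))² = (-19 + ((18 + (½)*(⅕)*4) - 32*1/33))² = (-19 + ((18 + ⅖) - 32/33))² = (-19 + (92/5 - 32/33))² = (-19 + 2876/165)² = (-259/165)² = 67081/27225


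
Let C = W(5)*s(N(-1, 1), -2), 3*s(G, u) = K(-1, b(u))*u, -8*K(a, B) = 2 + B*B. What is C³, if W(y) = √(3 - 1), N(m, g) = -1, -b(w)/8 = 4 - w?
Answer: 1532808577*√2/108 ≈ 2.0071e+7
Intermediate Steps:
b(w) = -32 + 8*w (b(w) = -8*(4 - w) = -32 + 8*w)
K(a, B) = -¼ - B²/8 (K(a, B) = -(2 + B*B)/8 = -(2 + B²)/8 = -¼ - B²/8)
W(y) = √2
s(G, u) = u*(-¼ - (-32 + 8*u)²/8)/3 (s(G, u) = ((-¼ - (-32 + 8*u)²/8)*u)/3 = (u*(-¼ - (-32 + 8*u)²/8))/3 = u*(-¼ - (-32 + 8*u)²/8)/3)
C = 1153*√2/6 (C = √2*(-1/12*(-2)*(1 + 32*(-4 - 2)²)) = √2*(-1/12*(-2)*(1 + 32*(-6)²)) = √2*(-1/12*(-2)*(1 + 32*36)) = √2*(-1/12*(-2)*(1 + 1152)) = √2*(-1/12*(-2)*1153) = √2*(1153/6) = 1153*√2/6 ≈ 271.76)
C³ = (1153*√2/6)³ = 1532808577*√2/108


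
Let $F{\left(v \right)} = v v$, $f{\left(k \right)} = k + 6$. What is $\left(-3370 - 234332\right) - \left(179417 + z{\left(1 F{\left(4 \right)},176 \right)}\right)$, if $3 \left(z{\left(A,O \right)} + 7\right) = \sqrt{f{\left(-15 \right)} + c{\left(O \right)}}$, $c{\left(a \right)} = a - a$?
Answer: $-417112 - i \approx -4.1711 \cdot 10^{5} - 1.0 i$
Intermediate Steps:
$f{\left(k \right)} = 6 + k$
$c{\left(a \right)} = 0$
$F{\left(v \right)} = v^{2}$
$z{\left(A,O \right)} = -7 + i$ ($z{\left(A,O \right)} = -7 + \frac{\sqrt{\left(6 - 15\right) + 0}}{3} = -7 + \frac{\sqrt{-9 + 0}}{3} = -7 + \frac{\sqrt{-9}}{3} = -7 + \frac{3 i}{3} = -7 + i$)
$\left(-3370 - 234332\right) - \left(179417 + z{\left(1 F{\left(4 \right)},176 \right)}\right) = \left(-3370 - 234332\right) - \left(179410 + i\right) = -237702 - \left(179410 + i\right) = -417112 - i$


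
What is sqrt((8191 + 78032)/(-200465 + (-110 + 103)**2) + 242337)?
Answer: 3*sqrt(67596038431966)/50104 ≈ 492.28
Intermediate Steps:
sqrt((8191 + 78032)/(-200465 + (-110 + 103)**2) + 242337) = sqrt(86223/(-200465 + (-7)**2) + 242337) = sqrt(86223/(-200465 + 49) + 242337) = sqrt(86223/(-200416) + 242337) = sqrt(86223*(-1/200416) + 242337) = sqrt(-86223/200416 + 242337) = sqrt(48568125969/200416) = 3*sqrt(67596038431966)/50104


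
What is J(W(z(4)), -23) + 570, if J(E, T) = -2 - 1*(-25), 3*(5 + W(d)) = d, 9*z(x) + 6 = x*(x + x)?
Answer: 593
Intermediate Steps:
z(x) = -⅔ + 2*x²/9 (z(x) = -⅔ + (x*(x + x))/9 = -⅔ + (x*(2*x))/9 = -⅔ + (2*x²)/9 = -⅔ + 2*x²/9)
W(d) = -5 + d/3
J(E, T) = 23 (J(E, T) = -2 + 25 = 23)
J(W(z(4)), -23) + 570 = 23 + 570 = 593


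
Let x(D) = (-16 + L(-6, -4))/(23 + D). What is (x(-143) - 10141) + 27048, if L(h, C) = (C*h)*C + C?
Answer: 507239/30 ≈ 16908.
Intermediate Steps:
L(h, C) = C + h*C**2 (L(h, C) = h*C**2 + C = C + h*C**2)
x(D) = -116/(23 + D) (x(D) = (-16 - 4*(1 - 4*(-6)))/(23 + D) = (-16 - 4*(1 + 24))/(23 + D) = (-16 - 4*25)/(23 + D) = (-16 - 100)/(23 + D) = -116/(23 + D))
(x(-143) - 10141) + 27048 = (-116/(23 - 143) - 10141) + 27048 = (-116/(-120) - 10141) + 27048 = (-116*(-1/120) - 10141) + 27048 = (29/30 - 10141) + 27048 = -304201/30 + 27048 = 507239/30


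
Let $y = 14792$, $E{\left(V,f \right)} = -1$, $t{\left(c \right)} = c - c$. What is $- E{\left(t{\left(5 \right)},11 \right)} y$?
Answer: $14792$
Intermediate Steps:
$t{\left(c \right)} = 0$
$- E{\left(t{\left(5 \right)},11 \right)} y = - \left(-1\right) 14792 = \left(-1\right) \left(-14792\right) = 14792$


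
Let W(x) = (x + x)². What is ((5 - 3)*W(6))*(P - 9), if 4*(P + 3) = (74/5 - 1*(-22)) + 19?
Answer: 2808/5 ≈ 561.60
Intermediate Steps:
W(x) = 4*x² (W(x) = (2*x)² = 4*x²)
P = 219/20 (P = -3 + ((74/5 - 1*(-22)) + 19)/4 = -3 + ((74*(⅕) + 22) + 19)/4 = -3 + ((74/5 + 22) + 19)/4 = -3 + (184/5 + 19)/4 = -3 + (¼)*(279/5) = -3 + 279/20 = 219/20 ≈ 10.950)
((5 - 3)*W(6))*(P - 9) = ((5 - 3)*(4*6²))*(219/20 - 9) = (2*(4*36))*(39/20) = (2*144)*(39/20) = 288*(39/20) = 2808/5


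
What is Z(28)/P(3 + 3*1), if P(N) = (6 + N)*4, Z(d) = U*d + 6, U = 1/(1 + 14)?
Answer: 59/360 ≈ 0.16389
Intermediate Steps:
U = 1/15 ≈ 0.066667
Z(d) = 6 + d/15 (Z(d) = d/15 + 6 = 6 + d/15)
P(N) = 24 + 4*N
Z(28)/P(3 + 3*1) = (6 + (1/15)*28)/(24 + 4*(3 + 3*1)) = (6 + 28/15)/(24 + 4*(3 + 3)) = 118/(15*(24 + 4*6)) = 118/(15*(24 + 24)) = (118/15)/48 = (118/15)*(1/48) = 59/360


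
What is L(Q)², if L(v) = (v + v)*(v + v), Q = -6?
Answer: 20736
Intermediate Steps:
L(v) = 4*v² (L(v) = (2*v)*(2*v) = 4*v²)
L(Q)² = (4*(-6)²)² = (4*36)² = 144² = 20736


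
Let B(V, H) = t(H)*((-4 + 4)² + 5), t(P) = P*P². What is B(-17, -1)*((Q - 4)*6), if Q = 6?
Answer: -60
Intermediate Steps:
t(P) = P³
B(V, H) = 5*H³ (B(V, H) = H³*((-4 + 4)² + 5) = H³*(0² + 5) = H³*(0 + 5) = H³*5 = 5*H³)
B(-17, -1)*((Q - 4)*6) = (5*(-1)³)*((6 - 4)*6) = (5*(-1))*(2*6) = -5*12 = -60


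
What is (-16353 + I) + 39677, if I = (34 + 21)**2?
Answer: 26349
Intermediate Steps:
I = 3025 (I = 55**2 = 3025)
(-16353 + I) + 39677 = (-16353 + 3025) + 39677 = -13328 + 39677 = 26349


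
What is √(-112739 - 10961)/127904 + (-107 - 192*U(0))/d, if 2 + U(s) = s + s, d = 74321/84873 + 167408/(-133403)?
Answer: -3136280650863/4293774821 + 5*I*√1237/63952 ≈ -730.42 + 0.0027498*I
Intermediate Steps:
d = -4293774821/11322312819 (d = 74321*(1/84873) + 167408*(-1/133403) = 74321/84873 - 167408/133403 = -4293774821/11322312819 ≈ -0.37923)
U(s) = -2 + 2*s (U(s) = -2 + (s + s) = -2 + 2*s)
√(-112739 - 10961)/127904 + (-107 - 192*U(0))/d = √(-112739 - 10961)/127904 + (-107 - 192*(-2 + 2*0))/(-4293774821/11322312819) = √(-123700)*(1/127904) + (-107 - 192*(-2 + 0))*(-11322312819/4293774821) = (10*I*√1237)*(1/127904) + (-107 - 192*(-2))*(-11322312819/4293774821) = 5*I*√1237/63952 + (-107 + 384)*(-11322312819/4293774821) = 5*I*√1237/63952 + 277*(-11322312819/4293774821) = 5*I*√1237/63952 - 3136280650863/4293774821 = -3136280650863/4293774821 + 5*I*√1237/63952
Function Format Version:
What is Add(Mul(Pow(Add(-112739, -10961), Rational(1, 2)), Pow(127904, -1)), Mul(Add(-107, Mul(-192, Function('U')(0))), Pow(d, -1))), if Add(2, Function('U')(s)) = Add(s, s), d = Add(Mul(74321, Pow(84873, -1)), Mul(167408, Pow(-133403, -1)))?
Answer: Add(Rational(-3136280650863, 4293774821), Mul(Rational(5, 63952), I, Pow(1237, Rational(1, 2)))) ≈ Add(-730.42, Mul(0.0027498, I))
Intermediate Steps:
d = Rational(-4293774821, 11322312819) (d = Add(Mul(74321, Rational(1, 84873)), Mul(167408, Rational(-1, 133403))) = Add(Rational(74321, 84873), Rational(-167408, 133403)) = Rational(-4293774821, 11322312819) ≈ -0.37923)
Function('U')(s) = Add(-2, Mul(2, s)) (Function('U')(s) = Add(-2, Add(s, s)) = Add(-2, Mul(2, s)))
Add(Mul(Pow(Add(-112739, -10961), Rational(1, 2)), Pow(127904, -1)), Mul(Add(-107, Mul(-192, Function('U')(0))), Pow(d, -1))) = Add(Mul(Pow(Add(-112739, -10961), Rational(1, 2)), Pow(127904, -1)), Mul(Add(-107, Mul(-192, Add(-2, Mul(2, 0)))), Pow(Rational(-4293774821, 11322312819), -1))) = Add(Mul(Pow(-123700, Rational(1, 2)), Rational(1, 127904)), Mul(Add(-107, Mul(-192, Add(-2, 0))), Rational(-11322312819, 4293774821))) = Add(Mul(Mul(10, I, Pow(1237, Rational(1, 2))), Rational(1, 127904)), Mul(Add(-107, Mul(-192, -2)), Rational(-11322312819, 4293774821))) = Add(Mul(Rational(5, 63952), I, Pow(1237, Rational(1, 2))), Mul(Add(-107, 384), Rational(-11322312819, 4293774821))) = Add(Mul(Rational(5, 63952), I, Pow(1237, Rational(1, 2))), Mul(277, Rational(-11322312819, 4293774821))) = Add(Mul(Rational(5, 63952), I, Pow(1237, Rational(1, 2))), Rational(-3136280650863, 4293774821)) = Add(Rational(-3136280650863, 4293774821), Mul(Rational(5, 63952), I, Pow(1237, Rational(1, 2))))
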